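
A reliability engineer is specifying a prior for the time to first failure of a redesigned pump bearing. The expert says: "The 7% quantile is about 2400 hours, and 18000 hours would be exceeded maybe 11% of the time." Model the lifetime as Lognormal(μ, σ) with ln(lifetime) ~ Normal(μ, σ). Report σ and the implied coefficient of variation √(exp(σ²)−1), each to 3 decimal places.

σ ≈ 0.746, CV ≈ 0.862

If T ~ Lognormal(μ,σ) then ln T ~ Normal(μ,σ), so the p-quantile of ln T is μ + z_p·σ.
ln(2400) = 7.783 and ln(18000) = 9.798; z_{0.07} = -1.476, z_{0.89} = 1.227.
σ = (9.798 − 7.783)/(1.227 − (-1.476)) = 0.746.
μ = 7.783 − (-1.476)·0.746 = 8.884.
CV = √(exp(σ²)−1) = √(exp(0.5559)−1) = 0.862.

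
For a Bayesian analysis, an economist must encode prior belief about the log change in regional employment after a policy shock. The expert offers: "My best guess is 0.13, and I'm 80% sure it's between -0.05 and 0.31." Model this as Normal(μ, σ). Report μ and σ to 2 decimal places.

μ = 0.13, σ = 0.14

A symmetric 80% interval runs μ ± z·σ with z = 1.282.
Half-width = 0.18, so σ = 0.18/1.282 = 0.14.
μ is the stated best guess, 0.13.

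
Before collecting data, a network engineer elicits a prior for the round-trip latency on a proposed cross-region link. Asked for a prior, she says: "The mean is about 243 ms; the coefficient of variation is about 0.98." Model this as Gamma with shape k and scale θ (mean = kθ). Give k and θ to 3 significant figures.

k ≈ 1.04, θ ≈ 233

For Gamma(k, scale θ): mean = kθ, variance = kθ², so CV = 1/√k.
CV = 0.98, hence k = 1/CV² = 1.04.
Then θ = mean/k = 243/1.04 = 233.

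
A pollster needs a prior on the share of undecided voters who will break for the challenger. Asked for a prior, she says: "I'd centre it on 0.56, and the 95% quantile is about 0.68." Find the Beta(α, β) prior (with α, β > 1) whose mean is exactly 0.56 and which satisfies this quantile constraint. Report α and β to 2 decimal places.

With mean 0.56 fixed, write α = 0.56s, β = 0.44s where s = α+β.
Need P(θ < 0.68) = 0.95 under Beta(0.56s, 0.44s). Normal approximation: (q−m)/√(m(1−m)/s) ≈ z_{0.95} = 1.64, so s ≈ 0.56·0.44·(1.64)²/(0.68−0.56)² = 46.3.
At s = 46.3: P(θ<0.68) ≈ 0.954. Adjusting to match 0.95 gives s ≈ 44.23.
So α = 0.56·44.23 ≈ 24.77, β = 0.44·44.23 ≈ 19.46.

α ≈ 24.77, β ≈ 19.46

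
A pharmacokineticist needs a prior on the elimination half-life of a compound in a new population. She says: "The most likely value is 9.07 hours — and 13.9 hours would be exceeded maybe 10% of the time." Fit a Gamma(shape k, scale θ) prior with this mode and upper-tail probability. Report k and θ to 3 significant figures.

Gamma(k,θ) with k>1 has mode (k−1)θ, so θ = 9.07/(k−1).
Need P(X < 13.9) = 0.9 with θ tied to k this way. Start at k = 2, θ = 9.07: P(X<13.9) ≈ 0.453.
Too low — raise k to concentrate. Iterating converges to k ≈ 11.2.
Then θ = 9.07/(11.2−1) ≈ 0.886.

k ≈ 11.2, θ ≈ 0.886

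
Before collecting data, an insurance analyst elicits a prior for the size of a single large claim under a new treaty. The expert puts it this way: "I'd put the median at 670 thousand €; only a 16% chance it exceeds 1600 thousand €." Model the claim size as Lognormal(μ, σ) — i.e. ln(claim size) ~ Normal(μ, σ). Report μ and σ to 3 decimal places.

If T ~ Lognormal(μ,σ) then ln T ~ Normal(μ,σ), so the p-quantile of ln T is μ + z_p·σ.
ln(670) = 6.507 and ln(1600) = 7.378; z_{0.5} = 0, z_{0.84} = 0.9945.
σ = (7.378 − 6.507)/(0.9945 − (0)) = 0.875.
μ = 6.507 − (0)·0.875 = 6.507.

μ ≈ 6.507, σ ≈ 0.875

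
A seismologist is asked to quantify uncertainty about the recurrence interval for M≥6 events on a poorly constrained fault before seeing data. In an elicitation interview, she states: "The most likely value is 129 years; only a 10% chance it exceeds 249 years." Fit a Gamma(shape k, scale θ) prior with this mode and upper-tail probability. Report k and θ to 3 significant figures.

k ≈ 5.43, θ ≈ 29.2

Gamma(k,θ) with k>1 has mode (k−1)θ, so θ = 129/(k−1).
Need P(X < 249) = 0.9 with θ tied to k this way. Start at k = 2, θ = 129: P(X<249) ≈ 0.575.
Too low — raise k to concentrate. Iterating converges to k ≈ 5.43.
Then θ = 129/(5.43−1) ≈ 29.2.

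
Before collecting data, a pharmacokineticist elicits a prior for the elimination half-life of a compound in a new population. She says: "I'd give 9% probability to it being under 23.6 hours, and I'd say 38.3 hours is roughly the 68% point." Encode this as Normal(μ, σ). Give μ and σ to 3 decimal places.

μ = 34.498, σ = 8.128

For Normal(μ,σ), the p-quantile is μ + z_p·σ. Here z_{0.09} = -1.341, z_{0.68} = 0.4677.
So 23.6 = μ − 1.341σ and 38.3 = μ + 0.4677σ.
Subtracting: σ = (38.3 − 23.6)/(0.4677 − (-1.341)) = 8.128.
Then μ = 23.6 − (-1.341)·8.128 = 34.498.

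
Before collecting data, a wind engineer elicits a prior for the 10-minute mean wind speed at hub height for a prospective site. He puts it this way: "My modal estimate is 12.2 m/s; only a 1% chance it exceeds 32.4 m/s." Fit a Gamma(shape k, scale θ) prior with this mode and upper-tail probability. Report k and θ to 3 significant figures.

Gamma(k,θ) with k>1 has mode (k−1)θ, so θ = 12.2/(k−1).
Need P(X < 32.4) = 0.99 with θ tied to k this way. Start at k = 2, θ = 12.2: P(X<32.4) ≈ 0.743.
Too low — raise k to concentrate. Iterating converges to k ≈ 5.85.
Then θ = 12.2/(5.85−1) ≈ 2.51.

k ≈ 5.85, θ ≈ 2.51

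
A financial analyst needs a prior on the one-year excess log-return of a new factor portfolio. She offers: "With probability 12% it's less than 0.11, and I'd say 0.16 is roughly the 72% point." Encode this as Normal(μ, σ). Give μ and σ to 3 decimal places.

μ = 0.143, σ = 0.028

For Normal(μ,σ), the p-quantile is μ + z_p·σ. Here z_{0.12} = -1.175, z_{0.72} = 0.5828.
So 0.11 = μ − 1.175σ and 0.16 = μ + 0.5828σ.
Subtracting: σ = (0.16 − 0.11)/(0.5828 − (-1.175)) = 0.028.
Then μ = 0.11 − (-1.175)·0.028 = 0.143.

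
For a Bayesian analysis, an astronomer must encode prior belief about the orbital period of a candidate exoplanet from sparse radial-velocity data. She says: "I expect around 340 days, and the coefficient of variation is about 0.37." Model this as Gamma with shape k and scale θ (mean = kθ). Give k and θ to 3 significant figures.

k ≈ 7.3, θ ≈ 46.5

For Gamma(k, scale θ): mean = kθ, variance = kθ², so CV = 1/√k.
CV = 0.37, hence k = 1/CV² = 7.3.
Then θ = mean/k = 340/7.3 = 46.5.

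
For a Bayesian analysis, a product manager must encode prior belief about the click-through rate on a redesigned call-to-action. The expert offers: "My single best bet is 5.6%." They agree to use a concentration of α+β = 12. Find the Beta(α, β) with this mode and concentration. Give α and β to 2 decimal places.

For α,β > 1 the Beta mode is (α−1)/(α+β−2). With α+β = 12, the mode is (α−1)/10.
Set (α−1)/10 = 0.056 → α = 1 + 0.056·10 = 1.56.
β = 12 − α = 10.44.

α = 1.56, β = 10.44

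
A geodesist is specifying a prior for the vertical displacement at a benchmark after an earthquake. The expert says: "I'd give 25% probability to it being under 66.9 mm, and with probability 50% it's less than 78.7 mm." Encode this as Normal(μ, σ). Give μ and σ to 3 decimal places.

μ = 78.700, σ = 17.495

For Normal(μ,σ), the p-quantile is μ + z_p·σ. Here z_{0.25} = -0.6745, z_{0.5} = 0.
So 66.9 = μ − 0.6745σ and 78.7 = μ + 0σ.
Subtracting: σ = (78.7 − 66.9)/(0 − (-0.6745)) = 17.495.
Then μ = 66.9 − (-0.6745)·17.495 = 78.700.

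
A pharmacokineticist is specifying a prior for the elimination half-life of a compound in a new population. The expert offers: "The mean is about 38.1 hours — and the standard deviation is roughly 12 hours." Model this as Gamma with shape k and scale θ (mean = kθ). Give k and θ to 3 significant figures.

For Gamma(k, scale θ): mean = kθ, variance = kθ², so CV = 1/√k.
CV = SD/mean = 12/38.1 = 0.315, hence k = 1/CV² = 10.1.
Then θ = mean/k = 38.1/10.1 = 3.78.

k ≈ 10.1, θ ≈ 3.78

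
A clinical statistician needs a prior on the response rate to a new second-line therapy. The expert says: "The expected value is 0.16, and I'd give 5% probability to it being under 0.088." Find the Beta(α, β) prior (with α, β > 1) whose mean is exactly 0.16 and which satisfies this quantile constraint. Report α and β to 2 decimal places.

α ≈ 9.09, β ≈ 47.70

With mean 0.16 fixed, write α = 0.16s, β = 0.84s where s = α+β.
Need P(θ < 0.088) = 0.05 under Beta(0.16s, 0.84s). Normal approximation: (q−m)/√(m(1−m)/s) ≈ z_{0.05} = -1.64, so s ≈ 0.16·0.84·(-1.64)²/(0.088−0.16)² = 70.1.
At s = 70.1: P(θ<0.088) ≈ 0.032. Adjusting to match 0.05 gives s ≈ 56.79.
So α = 0.16·56.79 ≈ 9.09, β = 0.84·56.79 ≈ 47.70.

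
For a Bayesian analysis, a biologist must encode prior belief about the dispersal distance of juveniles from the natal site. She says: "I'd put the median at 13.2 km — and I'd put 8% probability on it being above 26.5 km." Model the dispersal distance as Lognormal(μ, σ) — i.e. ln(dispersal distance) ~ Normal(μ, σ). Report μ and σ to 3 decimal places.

μ ≈ 2.580, σ ≈ 0.496

If T ~ Lognormal(μ,σ) then ln T ~ Normal(μ,σ), so the p-quantile of ln T is μ + z_p·σ.
ln(13.2) = 2.58 and ln(26.5) = 3.277; z_{0.5} = 0, z_{0.92} = 1.405.
σ = (3.277 − 2.58)/(1.405 − (0)) = 0.496.
μ = 2.58 − (0)·0.496 = 2.580.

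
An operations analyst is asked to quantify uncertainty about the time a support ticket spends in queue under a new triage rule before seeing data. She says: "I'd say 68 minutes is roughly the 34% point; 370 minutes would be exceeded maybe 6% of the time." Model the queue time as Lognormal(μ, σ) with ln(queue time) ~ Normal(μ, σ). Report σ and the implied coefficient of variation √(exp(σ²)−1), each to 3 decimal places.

If T ~ Lognormal(μ,σ) then ln T ~ Normal(μ,σ), so the p-quantile of ln T is μ + z_p·σ.
ln(68) = 4.22 and ln(370) = 5.914; z_{0.34} = -0.4125, z_{0.94} = 1.555.
σ = (5.914 − 4.22)/(1.555 − (-0.4125)) = 0.861.
μ = 4.22 − (-0.4125)·0.861 = 4.575.
CV = √(exp(σ²)−1) = √(exp(0.7415)−1) = 1.048.

σ ≈ 0.861, CV ≈ 1.048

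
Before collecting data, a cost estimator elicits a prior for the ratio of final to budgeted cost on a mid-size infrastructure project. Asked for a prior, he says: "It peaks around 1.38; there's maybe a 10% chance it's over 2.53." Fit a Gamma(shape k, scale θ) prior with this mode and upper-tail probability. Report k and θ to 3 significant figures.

k ≈ 6.19, θ ≈ 0.266

Gamma(k,θ) with k>1 has mode (k−1)θ, so θ = 1.38/(k−1).
Need P(X < 2.53) = 0.9 with θ tied to k this way. Start at k = 2, θ = 1.38: P(X<2.53) ≈ 0.547.
Too low — raise k to concentrate. Iterating converges to k ≈ 6.19.
Then θ = 1.38/(6.19−1) ≈ 0.266.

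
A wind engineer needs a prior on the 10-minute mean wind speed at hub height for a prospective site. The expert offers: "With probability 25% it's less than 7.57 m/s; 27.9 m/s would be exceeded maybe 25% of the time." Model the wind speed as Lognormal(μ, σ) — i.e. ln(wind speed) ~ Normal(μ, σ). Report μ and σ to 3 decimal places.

If T ~ Lognormal(μ,σ) then ln T ~ Normal(μ,σ), so the p-quantile of ln T is μ + z_p·σ.
ln(7.57) = 2.024 and ln(27.9) = 3.329; z_{0.25} = -0.6745, z_{0.75} = 0.6745.
σ = (3.329 − 2.024)/(0.6745 − (-0.6745)) = 0.967.
μ = 2.024 − (-0.6745)·0.967 = 2.676.

μ ≈ 2.676, σ ≈ 0.967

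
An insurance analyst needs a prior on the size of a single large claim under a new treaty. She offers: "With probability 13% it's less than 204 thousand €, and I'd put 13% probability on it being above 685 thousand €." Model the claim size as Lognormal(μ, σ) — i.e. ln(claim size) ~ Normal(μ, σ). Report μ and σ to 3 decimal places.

If T ~ Lognormal(μ,σ) then ln T ~ Normal(μ,σ), so the p-quantile of ln T is μ + z_p·σ.
ln(204) = 5.318 and ln(685) = 6.529; z_{0.13} = -1.126, z_{0.87} = 1.126.
σ = (6.529 − 5.318)/(1.126 − (-1.126)) = 0.538.
μ = 5.318 − (-1.126)·0.538 = 5.924.

μ ≈ 5.924, σ ≈ 0.538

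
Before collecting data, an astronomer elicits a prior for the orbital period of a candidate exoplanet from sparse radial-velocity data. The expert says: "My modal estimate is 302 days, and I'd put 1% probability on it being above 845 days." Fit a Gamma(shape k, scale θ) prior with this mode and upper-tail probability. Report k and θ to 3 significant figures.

Gamma(k,θ) with k>1 has mode (k−1)θ, so θ = 302/(k−1).
Need P(X < 845) = 0.99 with θ tied to k this way. Start at k = 2, θ = 302: P(X<845) ≈ 0.769.
Too low — raise k to concentrate. Iterating converges to k ≈ 5.32.
Then θ = 302/(5.32−1) ≈ 69.9.

k ≈ 5.32, θ ≈ 69.9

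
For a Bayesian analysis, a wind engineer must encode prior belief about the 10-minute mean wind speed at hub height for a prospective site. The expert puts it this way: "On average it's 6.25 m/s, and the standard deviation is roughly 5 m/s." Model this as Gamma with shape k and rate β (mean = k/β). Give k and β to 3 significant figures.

k ≈ 1.56, β ≈ 0.25

For Gamma(k, rate β): mean = k/β, variance = k/β², so CV = 1/√k.
CV = SD/mean = 5/6.25 = 0.8, hence k = 1/CV² = 1.56.
Then β = k/mean = 1.56/6.25 = 0.25.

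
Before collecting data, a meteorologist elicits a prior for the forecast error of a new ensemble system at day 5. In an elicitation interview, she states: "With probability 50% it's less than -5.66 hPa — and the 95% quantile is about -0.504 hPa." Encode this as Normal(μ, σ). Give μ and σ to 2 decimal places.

The p-quantile of Normal(μ,σ) is μ + z_p·σ, with z_{0.5} = 0 and z_{0.95} = 1.645.
Eliminate σ: μ = (z₂·x₁ − z₁·x₂)/(z₂ − z₁) = (1.645·-5.66 − (0)·-0.504)/1.645 = -5.66.
Then σ = (x₂ − x₁)/(z₂ − z₁) = (-0.504 − -5.66)/1.645 = 3.13.

μ = -5.66, σ = 3.13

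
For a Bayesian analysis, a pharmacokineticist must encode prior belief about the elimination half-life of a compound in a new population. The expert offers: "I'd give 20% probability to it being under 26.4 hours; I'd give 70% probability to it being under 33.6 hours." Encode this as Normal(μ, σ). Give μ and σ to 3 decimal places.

For Normal(μ,σ), the p-quantile is μ + z_p·σ. Here z_{0.2} = -0.8416, z_{0.7} = 0.5244.
So 26.4 = μ − 0.8416σ and 33.6 = μ + 0.5244σ.
Subtracting: σ = (33.6 − 26.4)/(0.5244 − (-0.8416)) = 5.271.
Then μ = 26.4 − (-0.8416)·5.271 = 30.836.

μ = 30.836, σ = 5.271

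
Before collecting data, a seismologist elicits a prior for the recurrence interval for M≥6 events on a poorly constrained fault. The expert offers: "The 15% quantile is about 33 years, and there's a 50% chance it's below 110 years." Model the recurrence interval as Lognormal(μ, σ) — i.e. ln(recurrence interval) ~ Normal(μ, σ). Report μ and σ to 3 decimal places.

μ ≈ 4.700, σ ≈ 1.162

If T ~ Lognormal(μ,σ) then ln T ~ Normal(μ,σ), so the p-quantile of ln T is μ + z_p·σ.
ln(33) = 3.497 and ln(110) = 4.7; z_{0.15} = -1.036, z_{0.5} = 0.
σ = (4.7 − 3.497)/(0 − (-1.036)) = 1.162.
μ = 3.497 − (-1.036)·1.162 = 4.700.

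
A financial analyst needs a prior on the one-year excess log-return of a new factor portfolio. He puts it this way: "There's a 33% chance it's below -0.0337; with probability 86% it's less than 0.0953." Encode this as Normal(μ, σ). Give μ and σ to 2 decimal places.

The p-quantile of Normal(μ,σ) is μ + z_p·σ, with z_{0.33} = -0.4399 and z_{0.86} = 1.08.
Eliminate σ: μ = (z₂·x₁ − z₁·x₂)/(z₂ − z₁) = (1.08·-0.0337 − (-0.4399)·0.0953)/1.52 = 0.00.
Then σ = (x₂ − x₁)/(z₂ − z₁) = (0.0953 − -0.0337)/1.52 = 0.08.

μ = 0.00, σ = 0.08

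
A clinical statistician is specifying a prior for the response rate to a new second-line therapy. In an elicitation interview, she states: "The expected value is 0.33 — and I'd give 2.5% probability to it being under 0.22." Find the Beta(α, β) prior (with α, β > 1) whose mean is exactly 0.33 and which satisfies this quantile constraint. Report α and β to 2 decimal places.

With mean 0.33 fixed, write α = 0.33s, β = 0.67s where s = α+β.
Need P(θ < 0.22) = 0.025 under Beta(0.33s, 0.67s). Normal approximation: (q−m)/√(m(1−m)/s) ≈ z_{0.025} = -1.96, so s ≈ 0.33·0.67·(-1.96)²/(0.22−0.33)² = 70.2.
At s = 70.2: P(θ<0.22) ≈ 0.019. Adjusting to match 0.025 gives s ≈ 62.52.
So α = 0.33·62.52 ≈ 20.63, β = 0.67·62.52 ≈ 41.89.

α ≈ 20.63, β ≈ 41.89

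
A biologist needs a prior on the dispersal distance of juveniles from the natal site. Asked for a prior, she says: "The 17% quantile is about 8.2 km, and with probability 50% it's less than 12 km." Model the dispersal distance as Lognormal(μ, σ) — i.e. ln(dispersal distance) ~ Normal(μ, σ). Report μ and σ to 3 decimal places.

If T ~ Lognormal(μ,σ) then ln T ~ Normal(μ,σ), so the p-quantile of ln T is μ + z_p·σ.
ln(8.2) = 2.104 and ln(12) = 2.485; z_{0.17} = -0.9542, z_{0.5} = 0.
σ = (2.485 − 2.104)/(0 − (-0.9542)) = 0.399.
μ = 2.104 − (-0.9542)·0.399 = 2.485.

μ ≈ 2.485, σ ≈ 0.399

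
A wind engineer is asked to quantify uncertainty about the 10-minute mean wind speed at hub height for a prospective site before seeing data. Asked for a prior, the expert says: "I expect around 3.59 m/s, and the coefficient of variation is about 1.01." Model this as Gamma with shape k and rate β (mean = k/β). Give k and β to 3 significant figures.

For Gamma(k, rate β): mean = k/β, variance = k/β², so CV = 1/√k.
CV = 1.01, hence k = 1/CV² = 0.98.
Then β = k/mean = 0.98/3.59 = 0.273.

k ≈ 0.98, β ≈ 0.273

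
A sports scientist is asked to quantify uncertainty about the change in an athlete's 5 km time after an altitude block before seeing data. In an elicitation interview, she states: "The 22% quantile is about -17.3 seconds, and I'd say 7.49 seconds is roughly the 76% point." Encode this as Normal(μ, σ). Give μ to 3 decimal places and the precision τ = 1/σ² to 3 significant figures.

μ = -4.353, τ = 0.00356

The p-quantile of Normal(μ,σ) is μ + z_p·σ, with z_{0.22} = -0.7722 and z_{0.76} = 0.7063.
Eliminate σ: μ = (z₂·x₁ − z₁·x₂)/(z₂ − z₁) = (0.7063·-17.3 − (-0.7722)·7.49)/1.478 = -4.353.
Then σ = (x₂ − x₁)/(z₂ − z₁) = (7.49 − -17.3)/1.478 = 16.767.
Precision τ = 1/σ² = 1/16.77² = 0.00356.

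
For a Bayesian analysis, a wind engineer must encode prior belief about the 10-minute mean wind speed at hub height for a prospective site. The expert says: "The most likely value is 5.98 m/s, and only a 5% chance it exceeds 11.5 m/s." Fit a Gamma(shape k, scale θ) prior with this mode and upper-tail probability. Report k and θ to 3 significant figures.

Gamma(k,θ) with k>1 has mode (k−1)θ, so θ = 5.98/(k−1).
Need P(X < 11.5) = 0.95 with θ tied to k this way. Start at k = 2, θ = 5.98: P(X<11.5) ≈ 0.573.
Too low — raise k to concentrate. Iterating converges to k ≈ 7.5.
Then θ = 5.98/(7.5−1) ≈ 0.92.

k ≈ 7.5, θ ≈ 0.92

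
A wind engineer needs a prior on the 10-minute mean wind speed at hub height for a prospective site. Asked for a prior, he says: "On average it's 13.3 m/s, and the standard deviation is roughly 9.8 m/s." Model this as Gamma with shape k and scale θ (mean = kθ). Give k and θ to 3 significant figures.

k ≈ 1.84, θ ≈ 7.22

For Gamma(k, scale θ): mean = kθ, variance = kθ², so CV = 1/√k.
CV = SD/mean = 9.8/13.3 = 0.7368, hence k = 1/CV² = 1.84.
Then θ = mean/k = 13.3/1.84 = 7.22.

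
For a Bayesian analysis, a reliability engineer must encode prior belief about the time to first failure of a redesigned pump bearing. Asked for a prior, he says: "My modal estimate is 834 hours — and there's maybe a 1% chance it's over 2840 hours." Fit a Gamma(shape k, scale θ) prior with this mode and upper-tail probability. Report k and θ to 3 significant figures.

Gamma(k,θ) with k>1 has mode (k−1)θ, so θ = 834/(k−1).
Need P(X < 2840) = 0.99 with θ tied to k this way. Start at k = 2, θ = 834: P(X<2840) ≈ 0.854.
Too low — raise k to concentrate. Iterating converges to k ≈ 3.91.
Then θ = 834/(3.91−1) ≈ 287.

k ≈ 3.91, θ ≈ 287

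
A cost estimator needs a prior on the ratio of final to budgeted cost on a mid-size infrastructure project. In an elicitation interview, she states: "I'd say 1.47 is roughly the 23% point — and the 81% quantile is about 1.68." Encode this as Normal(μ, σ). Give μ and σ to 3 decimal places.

μ = 1.566, σ = 0.130

The p-quantile of Normal(μ,σ) is μ + z_p·σ, with z_{0.23} = -0.7388 and z_{0.81} = 0.8779.
Eliminate σ: μ = (z₂·x₁ − z₁·x₂)/(z₂ − z₁) = (0.8779·1.47 − (-0.7388)·1.68)/1.617 = 1.566.
Then σ = (x₂ − x₁)/(z₂ − z₁) = (1.68 − 1.47)/1.617 = 0.130.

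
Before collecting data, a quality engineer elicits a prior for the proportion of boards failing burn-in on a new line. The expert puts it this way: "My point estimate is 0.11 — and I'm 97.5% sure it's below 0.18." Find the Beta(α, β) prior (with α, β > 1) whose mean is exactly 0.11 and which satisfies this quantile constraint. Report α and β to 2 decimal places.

With mean 0.11 fixed, write α = 0.11s, β = 0.89s where s = α+β.
Need P(θ < 0.18) = 0.975 under Beta(0.11s, 0.89s). Normal approximation: (q−m)/√(m(1−m)/s) ≈ z_{0.975} = 1.96, so s ≈ 0.11·0.89·(1.96)²/(0.18−0.11)² = 76.8.
At s = 76.8: P(θ<0.18) ≈ 0.963. Adjusting to match 0.975 gives s ≈ 94.61.
So α = 0.11·94.61 ≈ 10.41, β = 0.89·94.61 ≈ 84.20.

α ≈ 10.41, β ≈ 84.20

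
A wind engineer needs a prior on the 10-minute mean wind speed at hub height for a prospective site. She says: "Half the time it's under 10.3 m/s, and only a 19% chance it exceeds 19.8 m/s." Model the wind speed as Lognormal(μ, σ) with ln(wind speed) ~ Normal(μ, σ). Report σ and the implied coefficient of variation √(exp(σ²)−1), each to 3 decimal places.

σ ≈ 0.744, CV ≈ 0.861

If T ~ Lognormal(μ,σ) then ln T ~ Normal(μ,σ), so the p-quantile of ln T is μ + z_p·σ.
ln(10.3) = 2.332 and ln(19.8) = 2.986; z_{0.5} = 0, z_{0.81} = 0.8779.
σ = (2.986 − 2.332)/(0.8779 − (0)) = 0.744.
μ = 2.332 − (0)·0.744 = 2.332.
CV = √(exp(σ²)−1) = √(exp(0.5542)−1) = 0.861.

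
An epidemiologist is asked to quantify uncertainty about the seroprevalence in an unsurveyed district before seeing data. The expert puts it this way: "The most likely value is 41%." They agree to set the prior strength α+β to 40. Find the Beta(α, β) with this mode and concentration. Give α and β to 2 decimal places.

α = 16.58, β = 23.42

For α,β > 1 the Beta mode is (α−1)/(α+β−2). With α+β = 40, the mode is (α−1)/38.
Set (α−1)/38 = 0.41 → α = 1 + 0.41·38 = 16.58.
β = 40 − α = 23.42.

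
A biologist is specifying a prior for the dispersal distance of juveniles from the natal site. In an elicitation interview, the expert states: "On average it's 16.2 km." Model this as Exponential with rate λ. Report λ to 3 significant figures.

λ ≈ 0.0617

Exponential mean = 1/λ, so λ = 1/16.2 = 0.0617.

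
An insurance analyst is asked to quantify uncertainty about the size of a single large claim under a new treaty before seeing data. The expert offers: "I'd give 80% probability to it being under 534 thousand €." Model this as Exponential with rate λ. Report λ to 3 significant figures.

P(T < 534.0) = 1 − e^(−λ·534.0) = 0.8, so λ = −ln(1−0.8)/534.0 = −ln(0.2)/534.0 = 0.00301.

λ ≈ 0.00301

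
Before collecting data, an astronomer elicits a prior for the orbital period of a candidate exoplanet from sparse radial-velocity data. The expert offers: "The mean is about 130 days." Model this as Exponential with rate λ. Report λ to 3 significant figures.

Exponential mean = 1/λ, so λ = 1/130.0 = 0.00769.

λ ≈ 0.00769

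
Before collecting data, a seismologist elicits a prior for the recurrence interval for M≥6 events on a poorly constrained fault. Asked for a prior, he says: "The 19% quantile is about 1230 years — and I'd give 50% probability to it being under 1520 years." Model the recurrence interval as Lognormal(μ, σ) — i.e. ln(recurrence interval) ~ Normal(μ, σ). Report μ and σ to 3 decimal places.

If T ~ Lognormal(μ,σ) then ln T ~ Normal(μ,σ), so the p-quantile of ln T is μ + z_p·σ.
ln(1230) = 7.115 and ln(1520) = 7.326; z_{0.19} = -0.8779, z_{0.5} = 0.
σ = (7.326 − 7.115)/(0 − (-0.8779)) = 0.241.
μ = 7.115 − (-0.8779)·0.241 = 7.326.

μ ≈ 7.326, σ ≈ 0.241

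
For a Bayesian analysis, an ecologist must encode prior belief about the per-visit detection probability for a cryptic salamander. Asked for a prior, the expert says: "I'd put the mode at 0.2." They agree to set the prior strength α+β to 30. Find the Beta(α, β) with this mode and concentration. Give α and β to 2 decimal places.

For α,β > 1 the Beta mode is (α−1)/(α+β−2). With α+β = 30, the mode is (α−1)/28.
Set (α−1)/28 = 0.2 → α = 1 + 0.2·28 = 6.60.
β = 30 − α = 23.40.

α = 6.60, β = 23.40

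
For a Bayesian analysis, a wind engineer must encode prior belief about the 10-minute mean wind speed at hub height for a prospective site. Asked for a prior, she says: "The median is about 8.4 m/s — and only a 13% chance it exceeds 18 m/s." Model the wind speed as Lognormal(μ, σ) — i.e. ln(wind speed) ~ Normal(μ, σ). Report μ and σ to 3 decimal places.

μ ≈ 2.128, σ ≈ 0.677

If T ~ Lognormal(μ,σ) then ln T ~ Normal(μ,σ), so the p-quantile of ln T is μ + z_p·σ.
ln(8.4) = 2.128 and ln(18) = 2.89; z_{0.5} = 0, z_{0.87} = 1.126.
σ = (2.89 − 2.128)/(1.126 − (0)) = 0.677.
μ = 2.128 − (0)·0.677 = 2.128.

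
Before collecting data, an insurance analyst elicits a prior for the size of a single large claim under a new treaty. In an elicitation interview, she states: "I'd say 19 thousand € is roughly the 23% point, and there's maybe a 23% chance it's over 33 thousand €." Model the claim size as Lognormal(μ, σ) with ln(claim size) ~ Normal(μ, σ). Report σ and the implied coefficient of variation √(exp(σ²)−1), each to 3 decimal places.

If T ~ Lognormal(μ,σ) then ln T ~ Normal(μ,σ), so the p-quantile of ln T is μ + z_p·σ.
ln(19) = 2.944 and ln(33) = 3.497; z_{0.23} = -0.7388, z_{0.77} = 0.7388.
σ = (3.497 − 2.944)/(0.7388 − (-0.7388)) = 0.374.
μ = 2.944 − (-0.7388)·0.374 = 3.220.
CV = √(exp(σ²)−1) = √(exp(0.1396)−1) = 0.387.

σ ≈ 0.374, CV ≈ 0.387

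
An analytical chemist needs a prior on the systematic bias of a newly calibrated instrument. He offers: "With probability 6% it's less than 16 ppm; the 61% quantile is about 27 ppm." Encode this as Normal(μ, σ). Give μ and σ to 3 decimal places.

μ = 25.325, σ = 5.998

The p-quantile of Normal(μ,σ) is μ + z_p·σ, with z_{0.06} = -1.555 and z_{0.61} = 0.2793.
Eliminate σ: μ = (z₂·x₁ − z₁·x₂)/(z₂ − z₁) = (0.2793·16 − (-1.555)·27)/1.834 = 25.325.
Then σ = (x₂ − x₁)/(z₂ − z₁) = (27 − 16)/1.834 = 5.998.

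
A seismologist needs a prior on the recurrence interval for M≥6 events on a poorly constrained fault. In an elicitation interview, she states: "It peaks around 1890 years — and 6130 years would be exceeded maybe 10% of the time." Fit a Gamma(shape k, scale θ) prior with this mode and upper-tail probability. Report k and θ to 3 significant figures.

k ≈ 2.36, θ ≈ 1390

Gamma(k,θ) with k>1 has mode (k−1)θ, so θ = 1890/(k−1).
Need P(X < 6130) = 0.9 with θ tied to k this way. Start at k = 2, θ = 1890: P(X<6130) ≈ 0.834.
Too low — raise k to concentrate. Iterating converges to k ≈ 2.36.
Then θ = 1890/(2.36−1) ≈ 1390.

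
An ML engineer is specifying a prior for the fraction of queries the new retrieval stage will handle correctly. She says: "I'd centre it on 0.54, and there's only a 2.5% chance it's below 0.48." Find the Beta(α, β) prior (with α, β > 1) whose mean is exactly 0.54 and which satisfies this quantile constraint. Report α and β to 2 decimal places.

With mean 0.54 fixed, write α = 0.54s, β = 0.46s where s = α+β.
Need P(θ < 0.48) = 0.025 under Beta(0.54s, 0.46s). Normal approximation: (q−m)/√(m(1−m)/s) ≈ z_{0.025} = -1.96, so s ≈ 0.54·0.46·(-1.96)²/(0.48−0.54)² = 265.1.
At s = 265.1: P(θ<0.48) ≈ 0.025. Adjusting to match 0.025 gives s ≈ 266.16.
So α = 0.54·266.16 ≈ 143.73, β = 0.46·266.16 ≈ 122.44.

α ≈ 143.73, β ≈ 122.44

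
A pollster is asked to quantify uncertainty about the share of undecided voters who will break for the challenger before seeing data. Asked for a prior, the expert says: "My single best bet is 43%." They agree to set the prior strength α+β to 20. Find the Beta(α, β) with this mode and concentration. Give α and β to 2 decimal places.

α = 8.74, β = 11.26

For α,β > 1 the Beta mode is (α−1)/(α+β−2). With α+β = 20, the mode is (α−1)/18.
Set (α−1)/18 = 0.43 → α = 1 + 0.43·18 = 8.74.
β = 20 − α = 11.26.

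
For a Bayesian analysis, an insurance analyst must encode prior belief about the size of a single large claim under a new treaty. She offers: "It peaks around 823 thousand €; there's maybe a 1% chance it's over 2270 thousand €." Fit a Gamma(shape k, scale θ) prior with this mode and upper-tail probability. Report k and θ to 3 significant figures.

Gamma(k,θ) with k>1 has mode (k−1)θ, so θ = 823/(k−1).
Need P(X < 2270) = 0.99 with θ tied to k this way. Start at k = 2, θ = 823: P(X<2270) ≈ 0.762.
Too low — raise k to concentrate. Iterating converges to k ≈ 5.46.
Then θ = 823/(5.46−1) ≈ 185.

k ≈ 5.46, θ ≈ 185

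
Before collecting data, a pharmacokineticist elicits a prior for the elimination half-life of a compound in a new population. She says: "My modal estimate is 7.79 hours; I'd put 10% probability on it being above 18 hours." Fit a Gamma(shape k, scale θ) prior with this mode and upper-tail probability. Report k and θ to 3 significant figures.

k ≈ 3.74, θ ≈ 2.84

Gamma(k,θ) with k>1 has mode (k−1)θ, so θ = 7.79/(k−1).
Need P(X < 18) = 0.9 with θ tied to k this way. Start at k = 2, θ = 7.79: P(X<18) ≈ 0.672.
Too low — raise k to concentrate. Iterating converges to k ≈ 3.74.
Then θ = 7.79/(3.74−1) ≈ 2.84.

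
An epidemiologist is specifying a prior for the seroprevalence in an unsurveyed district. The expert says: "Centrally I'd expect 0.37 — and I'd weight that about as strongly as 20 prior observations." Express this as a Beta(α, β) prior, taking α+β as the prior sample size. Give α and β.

Under the effective-sample-size interpretation, Beta(α, β) has prior mean α/(α+β) and prior sample size α+β.
So α+β = 20 and α/(α+β) = 0.37, giving α = 0.37·20 = 7.4 and β = 20 − 7.4 = 12.6.

α = 7.4, β = 12.6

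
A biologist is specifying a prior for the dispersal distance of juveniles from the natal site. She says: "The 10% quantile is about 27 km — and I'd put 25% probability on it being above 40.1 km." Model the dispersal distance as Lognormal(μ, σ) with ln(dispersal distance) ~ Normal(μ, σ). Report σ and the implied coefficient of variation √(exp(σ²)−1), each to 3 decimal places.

σ ≈ 0.202, CV ≈ 0.204

If T ~ Lognormal(μ,σ) then ln T ~ Normal(μ,σ), so the p-quantile of ln T is μ + z_p·σ.
ln(27) = 3.296 and ln(40.1) = 3.691; z_{0.1} = -1.282, z_{0.75} = 0.6745.
σ = (3.691 − 3.296)/(0.6745 − (-1.282)) = 0.202.
μ = 3.296 − (-1.282)·0.202 = 3.555.
CV = √(exp(σ²)−1) = √(exp(0.0409)−1) = 0.204.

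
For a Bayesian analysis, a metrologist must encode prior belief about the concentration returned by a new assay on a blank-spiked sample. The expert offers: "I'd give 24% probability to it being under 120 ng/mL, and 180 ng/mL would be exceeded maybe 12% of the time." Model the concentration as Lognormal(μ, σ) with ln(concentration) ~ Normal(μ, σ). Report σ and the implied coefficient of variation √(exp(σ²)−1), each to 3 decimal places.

If T ~ Lognormal(μ,σ) then ln T ~ Normal(μ,σ), so the p-quantile of ln T is μ + z_p·σ.
ln(120) = 4.787 and ln(180) = 5.193; z_{0.24} = -0.7063, z_{0.88} = 1.175.
σ = (5.193 − 4.787)/(1.175 − (-0.7063)) = 0.216.
μ = 4.787 − (-0.7063)·0.216 = 4.940.
CV = √(exp(σ²)−1) = √(exp(0.0465)−1) = 0.218.

σ ≈ 0.216, CV ≈ 0.218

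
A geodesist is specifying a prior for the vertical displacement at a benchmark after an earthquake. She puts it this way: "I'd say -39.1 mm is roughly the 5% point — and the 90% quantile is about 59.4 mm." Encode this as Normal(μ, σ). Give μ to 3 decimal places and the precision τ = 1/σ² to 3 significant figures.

The p-quantile of Normal(μ,σ) is μ + z_p·σ, with z_{0.05} = -1.645 and z_{0.9} = 1.282.
Eliminate σ: μ = (z₂·x₁ − z₁·x₂)/(z₂ − z₁) = (1.282·-39.1 − (-1.645)·59.4)/2.926 = 16.264.
Then σ = (x₂ − x₁)/(z₂ − z₁) = (59.4 − -39.1)/2.926 = 33.659.
Precision τ = 1/σ² = 1/33.66² = 0.000883.

μ = 16.264, τ = 0.000883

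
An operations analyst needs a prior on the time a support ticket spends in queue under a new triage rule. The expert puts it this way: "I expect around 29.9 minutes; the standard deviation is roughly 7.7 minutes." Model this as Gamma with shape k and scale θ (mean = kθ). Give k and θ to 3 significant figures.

k ≈ 15.1, θ ≈ 1.98

For Gamma(k, scale θ): mean = kθ, variance = kθ², so CV = 1/√k.
CV = SD/mean = 7.7/29.9 = 0.2575, hence k = 1/CV² = 15.1.
Then θ = mean/k = 29.9/15.1 = 1.98.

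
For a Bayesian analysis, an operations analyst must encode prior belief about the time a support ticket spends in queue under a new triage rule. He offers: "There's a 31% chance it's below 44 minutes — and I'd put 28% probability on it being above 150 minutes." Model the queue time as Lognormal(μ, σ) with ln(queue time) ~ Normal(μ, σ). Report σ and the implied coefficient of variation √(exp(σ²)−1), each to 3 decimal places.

If T ~ Lognormal(μ,σ) then ln T ~ Normal(μ,σ), so the p-quantile of ln T is μ + z_p·σ.
ln(44) = 3.784 and ln(150) = 5.011; z_{0.31} = -0.4959, z_{0.72} = 0.5828.
σ = (5.011 − 3.784)/(0.5828 − (-0.4959)) = 1.137.
μ = 3.784 − (-0.4959)·1.137 = 4.348.
CV = √(exp(σ²)−1) = √(exp(1.2927)−1) = 1.626.

σ ≈ 1.137, CV ≈ 1.626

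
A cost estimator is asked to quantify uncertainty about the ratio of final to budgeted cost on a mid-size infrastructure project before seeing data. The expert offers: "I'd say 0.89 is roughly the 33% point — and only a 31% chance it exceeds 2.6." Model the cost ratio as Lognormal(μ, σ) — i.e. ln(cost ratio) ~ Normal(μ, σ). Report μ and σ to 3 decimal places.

If T ~ Lognormal(μ,σ) then ln T ~ Normal(μ,σ), so the p-quantile of ln T is μ + z_p·σ.
ln(0.89) = -0.1165 and ln(2.6) = 0.9555; z_{0.33} = -0.4399, z_{0.69} = 0.4959.
σ = (0.9555 − -0.1165)/(0.4959 − (-0.4399)) = 1.146.
μ = -0.1165 − (-0.4399)·1.146 = 0.387.

μ ≈ 0.387, σ ≈ 1.146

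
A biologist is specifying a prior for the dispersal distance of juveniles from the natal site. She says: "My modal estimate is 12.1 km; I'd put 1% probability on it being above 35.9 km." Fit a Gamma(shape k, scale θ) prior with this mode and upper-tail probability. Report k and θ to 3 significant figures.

k ≈ 4.82, θ ≈ 3.17

Gamma(k,θ) with k>1 has mode (k−1)θ, so θ = 12.1/(k−1).
Need P(X < 35.9) = 0.99 with θ tied to k this way. Start at k = 2, θ = 12.1: P(X<35.9) ≈ 0.796.
Too low — raise k to concentrate. Iterating converges to k ≈ 4.82.
Then θ = 12.1/(4.82−1) ≈ 3.17.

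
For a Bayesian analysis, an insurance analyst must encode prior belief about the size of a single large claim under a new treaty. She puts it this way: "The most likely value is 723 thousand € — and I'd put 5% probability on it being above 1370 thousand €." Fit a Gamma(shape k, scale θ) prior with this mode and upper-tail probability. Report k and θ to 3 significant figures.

Gamma(k,θ) with k>1 has mode (k−1)θ, so θ = 723/(k−1).
Need P(X < 1370) = 0.95 with θ tied to k this way. Start at k = 2, θ = 723: P(X<1370) ≈ 0.565.
Too low — raise k to concentrate. Iterating converges to k ≈ 7.81.
Then θ = 723/(7.81−1) ≈ 106.

k ≈ 7.81, θ ≈ 106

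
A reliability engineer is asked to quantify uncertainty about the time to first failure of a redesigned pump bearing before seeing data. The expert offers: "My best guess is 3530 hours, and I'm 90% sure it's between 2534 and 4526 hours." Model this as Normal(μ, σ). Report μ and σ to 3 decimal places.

A symmetric 90% interval runs μ ± z·σ with z = 1.645.
Half-width = 996, so σ = 996/1.645 = 605.525.
μ is the stated best guess, 3530.000.

μ = 3530.000, σ = 605.525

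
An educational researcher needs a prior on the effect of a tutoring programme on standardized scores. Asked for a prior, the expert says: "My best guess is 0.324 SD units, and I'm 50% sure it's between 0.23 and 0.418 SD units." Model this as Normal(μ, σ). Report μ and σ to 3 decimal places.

μ = 0.324, σ = 0.139

A symmetric 50% interval runs μ ± z·σ with z = 0.6745.
Half-width = 0.094, so σ = 0.094/0.6745 = 0.139.
μ is the stated best guess, 0.324.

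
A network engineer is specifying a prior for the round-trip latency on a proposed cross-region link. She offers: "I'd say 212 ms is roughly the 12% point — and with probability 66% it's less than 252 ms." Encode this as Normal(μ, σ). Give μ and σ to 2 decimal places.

μ = 241.61, σ = 25.20

For Normal(μ,σ), the p-quantile is μ + z_p·σ. Here z_{0.12} = -1.175, z_{0.66} = 0.4125.
So 212 = μ − 1.175σ and 252 = μ + 0.4125σ.
Subtracting: σ = (252 − 212)/(0.4125 − (-1.175)) = 25.20.
Then μ = 212 − (-1.175)·25.20 = 241.61.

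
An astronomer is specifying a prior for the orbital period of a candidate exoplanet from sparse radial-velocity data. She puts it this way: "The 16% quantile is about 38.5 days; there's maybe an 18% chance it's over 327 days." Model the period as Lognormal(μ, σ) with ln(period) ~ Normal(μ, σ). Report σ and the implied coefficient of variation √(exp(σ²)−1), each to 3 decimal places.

σ ≈ 1.120, CV ≈ 1.583

If T ~ Lognormal(μ,σ) then ln T ~ Normal(μ,σ), so the p-quantile of ln T is μ + z_p·σ.
ln(38.5) = 3.651 and ln(327) = 5.79; z_{0.16} = -0.9945, z_{0.82} = 0.9154.
σ = (5.79 − 3.651)/(0.9154 − (-0.9945)) = 1.120.
μ = 3.651 − (-0.9945)·1.120 = 4.765.
CV = √(exp(σ²)−1) = √(exp(1.2548)−1) = 1.583.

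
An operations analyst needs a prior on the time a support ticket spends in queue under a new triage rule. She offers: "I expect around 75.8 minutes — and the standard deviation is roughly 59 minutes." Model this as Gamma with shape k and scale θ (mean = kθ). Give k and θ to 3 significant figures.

k ≈ 1.65, θ ≈ 45.9

For Gamma(k, scale θ): mean = kθ, variance = kθ², so CV = 1/√k.
CV = SD/mean = 59/75.8 = 0.7784, hence k = 1/CV² = 1.65.
Then θ = mean/k = 75.8/1.65 = 45.9.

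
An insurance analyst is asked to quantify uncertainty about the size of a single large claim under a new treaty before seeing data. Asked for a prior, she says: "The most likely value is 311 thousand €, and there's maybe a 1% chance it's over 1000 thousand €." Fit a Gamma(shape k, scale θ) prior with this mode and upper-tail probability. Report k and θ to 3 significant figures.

Gamma(k,θ) with k>1 has mode (k−1)θ, so θ = 311/(k−1).
Need P(X < 1000) = 0.99 with θ tied to k this way. Start at k = 2, θ = 311: P(X<1000) ≈ 0.831.
Too low — raise k to concentrate. Iterating converges to k ≈ 4.24.
Then θ = 311/(4.24−1) ≈ 95.9.

k ≈ 4.24, θ ≈ 95.9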